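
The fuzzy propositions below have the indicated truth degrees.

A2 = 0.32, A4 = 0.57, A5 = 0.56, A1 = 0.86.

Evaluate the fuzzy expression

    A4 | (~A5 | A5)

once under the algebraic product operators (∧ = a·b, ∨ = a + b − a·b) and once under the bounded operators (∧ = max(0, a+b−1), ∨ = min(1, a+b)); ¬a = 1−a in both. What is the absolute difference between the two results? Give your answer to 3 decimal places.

Under algebraic product:
  ~A5 = 1 − 0.5600 = 0.4400
  ~A5 | A5 = a + b − a·b on (0.4400, 0.5600) = 0.7536
  A4 | (~A5 | A5) = a + b − a·b on (0.5700, 0.7536) = 0.8940
  → value = 0.8940
Under bounded:
  ~A5 = 1 − 0.56 = 0.44
  ~A5 | A5 = min(1, a+b) on (0.44, 0.56) = 1.00
  A4 | (~A5 | A5) = min(1, a+b) on (0.57, 1.00) = 1.00
  → value = 1.0000
|0.8940 − 1.0000| = 0.106

0.106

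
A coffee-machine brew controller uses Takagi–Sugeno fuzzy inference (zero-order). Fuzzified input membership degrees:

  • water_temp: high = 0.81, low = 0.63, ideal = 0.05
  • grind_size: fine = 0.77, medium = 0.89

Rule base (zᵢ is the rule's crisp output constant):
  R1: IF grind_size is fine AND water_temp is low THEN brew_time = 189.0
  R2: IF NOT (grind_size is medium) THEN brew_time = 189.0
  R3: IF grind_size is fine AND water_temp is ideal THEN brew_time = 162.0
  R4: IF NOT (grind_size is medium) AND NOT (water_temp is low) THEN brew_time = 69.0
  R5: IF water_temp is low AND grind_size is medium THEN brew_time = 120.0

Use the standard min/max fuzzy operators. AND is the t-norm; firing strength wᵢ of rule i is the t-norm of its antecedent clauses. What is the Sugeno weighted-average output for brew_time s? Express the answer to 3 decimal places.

151.078

R1 (z=189.0): fine=0.77, low=0.63; AND[min(a, b)] → w = 0.63
R2 (z=189.0): ¬medium=1−0.89=0.11 → w = 0.11
R3 (z=162.0): fine=0.77, ideal=0.05; AND[min(a, b)] → w = 0.05
R4 (z=69.0): ¬medium=1−0.89=0.11, ¬low=1−0.63=0.37; AND[min(a, b)] → w = 0.11
R5 (z=120.0): low=0.63, medium=0.89; AND[min(a, b)] → w = 0.63
Weighted average = (0.63·189.0 + 0.11·189.0 + 0.05·162.0 + 0.11·69.0 + 0.63·120.0) / (0.63 + 0.11 + 0.05 + 0.11 + 0.63)
  = 231.1500 / 1.5300 = 151.078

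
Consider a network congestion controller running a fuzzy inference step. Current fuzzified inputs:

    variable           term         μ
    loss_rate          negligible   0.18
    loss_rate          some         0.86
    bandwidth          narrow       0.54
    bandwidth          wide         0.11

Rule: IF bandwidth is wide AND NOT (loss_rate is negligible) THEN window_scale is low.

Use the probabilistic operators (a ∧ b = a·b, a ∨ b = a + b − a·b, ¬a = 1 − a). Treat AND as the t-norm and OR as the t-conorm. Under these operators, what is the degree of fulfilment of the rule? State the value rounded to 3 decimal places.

0.090

firing strength: wide=0.11, ¬negligible=1−0.18=0.82; AND[a·b] → w = 0.0902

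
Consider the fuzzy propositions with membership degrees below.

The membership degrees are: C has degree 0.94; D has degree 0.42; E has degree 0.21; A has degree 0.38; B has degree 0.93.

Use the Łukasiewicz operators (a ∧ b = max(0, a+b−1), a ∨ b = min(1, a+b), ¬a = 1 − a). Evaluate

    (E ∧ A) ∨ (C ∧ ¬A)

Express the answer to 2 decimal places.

E ∧ A = max(0, a+b−1) on (0.21, 0.38) = 0.00
¬A = 1 − 0.38 = 0.62
C ∧ ¬A = max(0, a+b−1) on (0.94, 0.62) = 0.56
(E ∧ A) ∨ (C ∧ ¬A) = min(1, a+b) on (0.00, 0.56) = 0.56

0.56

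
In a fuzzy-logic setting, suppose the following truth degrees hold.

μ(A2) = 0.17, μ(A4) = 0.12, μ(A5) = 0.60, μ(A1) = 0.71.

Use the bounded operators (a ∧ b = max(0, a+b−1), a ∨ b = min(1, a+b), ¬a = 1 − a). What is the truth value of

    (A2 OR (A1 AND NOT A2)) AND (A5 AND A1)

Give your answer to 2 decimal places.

NOT A2 = 1 − 0.17 = 0.83
A1 AND NOT A2 = max(0, a+b−1) on (0.71, 0.83) = 0.54
A2 OR (A1 AND NOT A2) = min(1, a+b) on (0.17, 0.54) = 0.71
A5 AND A1 = max(0, a+b−1) on (0.60, 0.71) = 0.31
(A2 OR (A1 AND NOT A2)) AND (A5 AND A1) = max(0, a+b−1) on (0.71, 0.31) = 0.02

0.02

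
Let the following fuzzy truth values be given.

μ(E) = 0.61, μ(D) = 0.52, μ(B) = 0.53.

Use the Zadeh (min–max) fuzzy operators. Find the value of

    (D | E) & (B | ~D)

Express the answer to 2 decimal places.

0.53

D | E = max(a, b) on (0.52, 0.61) = 0.61
~D = 1 − 0.52 = 0.48
B | ~D = max(a, b) on (0.53, 0.48) = 0.53
(D | E) & (B | ~D) = min(a, b) on (0.61, 0.53) = 0.53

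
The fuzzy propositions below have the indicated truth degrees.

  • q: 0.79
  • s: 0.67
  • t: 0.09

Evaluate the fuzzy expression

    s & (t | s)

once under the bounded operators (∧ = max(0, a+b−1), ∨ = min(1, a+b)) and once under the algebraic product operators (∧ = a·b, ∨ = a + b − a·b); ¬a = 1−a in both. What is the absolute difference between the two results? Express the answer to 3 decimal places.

Under bounded:
  t | s = min(1, a+b) on (0.09, 0.67) = 0.76
  s & (t | s) = max(0, a+b−1) on (0.67, 0.76) = 0.43
  → value = 0.4300
Under algebraic product:
  t | s = a + b − a·b on (0.0900, 0.6700) = 0.6997
  s & (t | s) = a·b on (0.6700, 0.6997) = 0.4688
  → value = 0.4688
|0.4300 − 0.4688| = 0.039

0.039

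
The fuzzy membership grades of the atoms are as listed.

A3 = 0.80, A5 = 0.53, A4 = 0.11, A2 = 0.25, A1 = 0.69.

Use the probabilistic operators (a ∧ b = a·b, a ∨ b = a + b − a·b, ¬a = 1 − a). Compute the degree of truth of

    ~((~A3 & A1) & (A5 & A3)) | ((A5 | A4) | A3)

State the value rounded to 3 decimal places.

0.995

~A3 = 1 − 0.8000 = 0.2000
~A3 & A1 = a·b on (0.2000, 0.6900) = 0.1380
A5 & A3 = a·b on (0.5300, 0.8000) = 0.4240
(~A3 & A1) & (A5 & A3) = a·b on (0.1380, 0.4240) = 0.0585
~((~A3 & A1) & (A5 & A3)) = 1 − 0.0585 = 0.9415
A5 | A4 = a + b − a·b on (0.5300, 0.1100) = 0.5817
(A5 | A4) | A3 = a + b − a·b on (0.5817, 0.8000) = 0.9163
~((~A3 & A1) & (A5 & A3)) | ((A5 | A4) | A3) = a + b − a·b on (0.9415, 0.9163) = 0.9951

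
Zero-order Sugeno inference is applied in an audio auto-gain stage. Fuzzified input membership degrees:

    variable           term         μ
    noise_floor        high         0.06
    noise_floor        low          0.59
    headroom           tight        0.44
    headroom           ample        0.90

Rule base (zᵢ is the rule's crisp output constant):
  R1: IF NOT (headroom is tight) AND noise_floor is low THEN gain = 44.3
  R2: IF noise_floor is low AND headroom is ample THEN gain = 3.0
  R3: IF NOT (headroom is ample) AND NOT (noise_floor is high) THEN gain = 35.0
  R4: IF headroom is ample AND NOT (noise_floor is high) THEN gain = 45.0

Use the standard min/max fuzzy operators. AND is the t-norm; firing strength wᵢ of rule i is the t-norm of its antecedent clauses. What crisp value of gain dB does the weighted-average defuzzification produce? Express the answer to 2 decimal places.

32.83

R1 (z=44.3): ¬tight=1−0.44=0.56, low=0.59; AND[min(a, b)] → w = 0.56
R2 (z=3.0): low=0.59, ample=0.90; AND[min(a, b)] → w = 0.59
R3 (z=35.0): ¬ample=1−0.90=0.10, ¬high=1−0.06=0.94; AND[min(a, b)] → w = 0.10
R4 (z=45.0): ample=0.90, ¬high=1−0.06=0.94; AND[min(a, b)] → w = 0.90
Weighted average = (0.56·44.3 + 0.59·3.0 + 0.10·35.0 + 0.90·45.0) / (0.56 + 0.59 + 0.10 + 0.90)
  = 70.5780 / 2.1500 = 32.83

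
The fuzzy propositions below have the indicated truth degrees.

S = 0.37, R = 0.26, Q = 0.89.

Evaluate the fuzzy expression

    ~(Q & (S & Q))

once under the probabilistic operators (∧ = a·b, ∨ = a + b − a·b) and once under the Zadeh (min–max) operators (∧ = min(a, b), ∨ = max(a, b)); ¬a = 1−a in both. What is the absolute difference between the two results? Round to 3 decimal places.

Under probabilistic:
  S & Q = a·b on (0.3700, 0.8900) = 0.3293
  Q & (S & Q) = a·b on (0.8900, 0.3293) = 0.2931
  ~(Q & (S & Q)) = 1 − 0.2931 = 0.7069
  → value = 0.7069
Under Zadeh (min–max):
  S & Q = min(a, b) on (0.37, 0.89) = 0.37
  Q & (S & Q) = min(a, b) on (0.89, 0.37) = 0.37
  ~(Q & (S & Q)) = 1 − 0.37 = 0.63
  → value = 0.6300
|0.7069 − 0.6300| = 0.077

0.077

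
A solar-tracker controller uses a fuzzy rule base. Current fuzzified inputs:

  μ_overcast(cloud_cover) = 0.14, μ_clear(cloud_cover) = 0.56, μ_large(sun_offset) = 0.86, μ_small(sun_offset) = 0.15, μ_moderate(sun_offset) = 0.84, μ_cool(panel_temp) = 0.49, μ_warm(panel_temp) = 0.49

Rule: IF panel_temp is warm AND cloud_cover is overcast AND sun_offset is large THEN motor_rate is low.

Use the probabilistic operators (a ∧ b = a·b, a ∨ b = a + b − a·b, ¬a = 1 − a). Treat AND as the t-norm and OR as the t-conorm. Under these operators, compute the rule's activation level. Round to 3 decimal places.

0.059

firing strength: warm=0.49, overcast=0.14, large=0.86; AND[a·b] → w = 0.0590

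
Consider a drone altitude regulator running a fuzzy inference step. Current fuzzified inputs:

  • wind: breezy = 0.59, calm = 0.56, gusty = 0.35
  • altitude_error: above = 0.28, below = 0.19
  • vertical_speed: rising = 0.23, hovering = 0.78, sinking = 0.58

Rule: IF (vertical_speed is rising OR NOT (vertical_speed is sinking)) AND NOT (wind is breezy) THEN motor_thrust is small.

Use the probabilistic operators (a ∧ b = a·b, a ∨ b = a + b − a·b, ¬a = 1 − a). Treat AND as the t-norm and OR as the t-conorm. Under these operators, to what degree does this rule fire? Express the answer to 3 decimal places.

0.227

firing strength: (rising=0.23 OR ¬sinking=1−0.58=0.42) = 0.5534; AND[a·b] with ¬breezy=1−0.59=0.41 → w = 0.2269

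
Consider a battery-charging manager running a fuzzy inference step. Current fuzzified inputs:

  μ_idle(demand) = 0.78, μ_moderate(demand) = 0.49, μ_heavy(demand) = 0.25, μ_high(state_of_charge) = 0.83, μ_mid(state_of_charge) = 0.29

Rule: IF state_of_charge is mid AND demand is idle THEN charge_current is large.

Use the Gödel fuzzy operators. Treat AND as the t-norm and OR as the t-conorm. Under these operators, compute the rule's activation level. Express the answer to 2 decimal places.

0.29

firing strength: mid=0.29, idle=0.78; AND[min(a, b)] → w = 0.29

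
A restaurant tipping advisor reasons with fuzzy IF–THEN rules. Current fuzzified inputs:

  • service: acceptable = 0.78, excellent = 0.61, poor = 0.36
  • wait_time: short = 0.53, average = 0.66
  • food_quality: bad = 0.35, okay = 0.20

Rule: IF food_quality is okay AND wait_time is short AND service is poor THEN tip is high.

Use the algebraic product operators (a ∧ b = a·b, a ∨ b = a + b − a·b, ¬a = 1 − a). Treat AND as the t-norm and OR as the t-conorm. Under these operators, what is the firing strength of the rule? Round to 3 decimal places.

0.038

firing strength: okay=0.20, short=0.53, poor=0.36; AND[a·b] → w = 0.0382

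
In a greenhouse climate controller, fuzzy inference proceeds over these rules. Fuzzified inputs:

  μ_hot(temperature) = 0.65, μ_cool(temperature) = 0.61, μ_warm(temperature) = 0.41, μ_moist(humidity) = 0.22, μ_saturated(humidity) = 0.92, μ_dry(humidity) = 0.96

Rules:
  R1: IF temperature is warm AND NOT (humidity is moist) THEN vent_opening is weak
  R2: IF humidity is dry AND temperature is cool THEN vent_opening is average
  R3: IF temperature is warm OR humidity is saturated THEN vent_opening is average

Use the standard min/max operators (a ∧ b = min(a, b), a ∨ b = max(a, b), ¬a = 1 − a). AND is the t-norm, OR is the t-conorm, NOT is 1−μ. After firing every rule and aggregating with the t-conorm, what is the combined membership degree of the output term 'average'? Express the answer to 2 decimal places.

R1: warm=0.41, ¬moist=1−0.22=0.78; AND[min(a, b)] → w = 0.41
R2: dry=0.96, cool=0.61; AND[min(a, b)] → w = 0.61
R3: warm=0.41, saturated=0.92; OR[max(a, b)] → w = 0.92
Rules with consequent 'average': {R2, R3} → strengths 0.61, 0.92
Aggregate via t-conorm [max(a, b)]: 0.92

0.92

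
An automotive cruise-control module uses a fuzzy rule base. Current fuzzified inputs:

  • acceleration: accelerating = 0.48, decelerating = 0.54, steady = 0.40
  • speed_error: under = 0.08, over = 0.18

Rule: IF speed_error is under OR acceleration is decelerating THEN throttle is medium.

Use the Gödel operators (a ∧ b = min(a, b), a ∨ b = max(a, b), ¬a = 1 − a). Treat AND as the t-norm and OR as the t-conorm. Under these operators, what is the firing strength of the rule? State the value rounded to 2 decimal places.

firing strength: under=0.08, decelerating=0.54; OR[max(a, b)] → w = 0.54

0.54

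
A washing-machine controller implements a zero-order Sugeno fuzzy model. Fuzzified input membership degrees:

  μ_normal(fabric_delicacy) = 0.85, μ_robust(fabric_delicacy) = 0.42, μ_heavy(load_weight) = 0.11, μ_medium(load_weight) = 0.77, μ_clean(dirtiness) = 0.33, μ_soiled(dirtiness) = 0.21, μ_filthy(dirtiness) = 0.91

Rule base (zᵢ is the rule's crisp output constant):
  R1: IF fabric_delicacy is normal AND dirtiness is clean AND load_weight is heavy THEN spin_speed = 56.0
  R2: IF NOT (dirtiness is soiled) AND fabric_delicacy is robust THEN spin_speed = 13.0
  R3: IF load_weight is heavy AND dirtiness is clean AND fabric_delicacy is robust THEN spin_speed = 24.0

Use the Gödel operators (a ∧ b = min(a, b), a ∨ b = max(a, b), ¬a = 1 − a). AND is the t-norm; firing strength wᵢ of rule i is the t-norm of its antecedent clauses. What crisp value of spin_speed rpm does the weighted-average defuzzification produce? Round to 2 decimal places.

R1 (z=56.0): normal=0.85, clean=0.33, heavy=0.11; AND[min(a, b)] → w = 0.11
R2 (z=13.0): ¬soiled=1−0.21=0.79, robust=0.42; AND[min(a, b)] → w = 0.42
R3 (z=24.0): heavy=0.11, clean=0.33, robust=0.42; AND[min(a, b)] → w = 0.11
Weighted average = (0.11·56.0 + 0.42·13.0 + 0.11·24.0) / (0.11 + 0.42 + 0.11)
  = 14.2600 / 0.6400 = 22.28

22.28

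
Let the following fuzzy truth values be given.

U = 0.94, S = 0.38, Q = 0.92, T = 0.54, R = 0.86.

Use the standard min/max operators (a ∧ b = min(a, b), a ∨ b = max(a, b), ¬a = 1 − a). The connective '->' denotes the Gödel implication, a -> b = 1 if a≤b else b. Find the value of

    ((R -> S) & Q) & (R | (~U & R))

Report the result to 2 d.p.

R -> S  [Gödel: 1 if a≤b else b] with a=0.86, b=0.38 → 0.38
(R -> S) & Q = min(a, b) on (0.38, 0.92) = 0.38
~U = 1 − 0.94 = 0.06
~U & R = min(a, b) on (0.06, 0.86) = 0.06
R | (~U & R) = max(a, b) on (0.86, 0.06) = 0.86
((R -> S) & Q) & (R | (~U & R)) = min(a, b) on (0.38, 0.86) = 0.38

0.38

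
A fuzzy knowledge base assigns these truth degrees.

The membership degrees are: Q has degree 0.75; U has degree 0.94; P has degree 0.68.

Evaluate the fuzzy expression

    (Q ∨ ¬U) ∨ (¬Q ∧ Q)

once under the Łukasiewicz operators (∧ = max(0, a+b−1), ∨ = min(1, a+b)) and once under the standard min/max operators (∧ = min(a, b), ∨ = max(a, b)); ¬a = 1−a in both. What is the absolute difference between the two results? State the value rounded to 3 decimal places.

0.060

Under Łukasiewicz:
  ¬U = 1 − 0.94 = 0.06
  Q ∨ ¬U = min(1, a+b) on (0.75, 0.06) = 0.81
  ¬Q = 1 − 0.75 = 0.25
  ¬Q ∧ Q = max(0, a+b−1) on (0.25, 0.75) = 0.00
  (Q ∨ ¬U) ∨ (¬Q ∧ Q) = min(1, a+b) on (0.81, 0.00) = 0.81
  → value = 0.8100
Under standard min/max:
  ¬U = 1 − 0.94 = 0.06
  Q ∨ ¬U = max(a, b) on (0.75, 0.06) = 0.75
  ¬Q = 1 − 0.75 = 0.25
  ¬Q ∧ Q = min(a, b) on (0.25, 0.75) = 0.25
  (Q ∨ ¬U) ∨ (¬Q ∧ Q) = max(a, b) on (0.75, 0.25) = 0.75
  → value = 0.7500
|0.8100 − 0.7500| = 0.060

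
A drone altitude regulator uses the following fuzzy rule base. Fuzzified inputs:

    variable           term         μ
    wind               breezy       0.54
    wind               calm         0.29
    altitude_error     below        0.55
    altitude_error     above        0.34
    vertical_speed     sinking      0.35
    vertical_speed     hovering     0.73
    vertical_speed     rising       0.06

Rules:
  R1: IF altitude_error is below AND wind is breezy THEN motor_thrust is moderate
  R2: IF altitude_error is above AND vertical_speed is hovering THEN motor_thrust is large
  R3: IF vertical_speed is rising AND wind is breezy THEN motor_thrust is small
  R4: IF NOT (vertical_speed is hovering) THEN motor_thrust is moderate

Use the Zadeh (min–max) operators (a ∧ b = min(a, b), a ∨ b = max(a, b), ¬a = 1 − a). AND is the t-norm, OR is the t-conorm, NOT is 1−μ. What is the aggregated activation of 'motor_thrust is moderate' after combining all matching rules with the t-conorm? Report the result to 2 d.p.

R1: below=0.55, breezy=0.54; AND[min(a, b)] → w = 0.54
R2: above=0.34, hovering=0.73; AND[min(a, b)] → w = 0.34
R3: rising=0.06, breezy=0.54; AND[min(a, b)] → w = 0.06
R4: ¬hovering=1−0.73=0.27 → w = 0.27
Rules with consequent 'moderate': {R1, R4} → strengths 0.54, 0.27
Aggregate via t-conorm [max(a, b)]: 0.54

0.54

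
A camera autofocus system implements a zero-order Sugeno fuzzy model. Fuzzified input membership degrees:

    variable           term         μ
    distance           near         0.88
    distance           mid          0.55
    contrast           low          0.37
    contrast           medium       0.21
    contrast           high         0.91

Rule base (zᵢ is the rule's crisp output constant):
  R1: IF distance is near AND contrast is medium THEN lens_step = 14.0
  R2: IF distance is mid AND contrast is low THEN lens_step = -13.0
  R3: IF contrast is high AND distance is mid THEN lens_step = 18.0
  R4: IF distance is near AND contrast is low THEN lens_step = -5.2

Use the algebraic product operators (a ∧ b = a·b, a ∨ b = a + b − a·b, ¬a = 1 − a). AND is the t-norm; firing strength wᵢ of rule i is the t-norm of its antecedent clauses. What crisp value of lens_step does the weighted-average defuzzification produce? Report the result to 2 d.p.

R1 (z=14.0): near=0.88, medium=0.21; AND[a·b] → w = 0.1848
R2 (z=-13.0): mid=0.55, low=0.37; AND[a·b] → w = 0.2035
R3 (z=18.0): high=0.91, mid=0.55; AND[a·b] → w = 0.5005
R4 (z=-5.2): near=0.88, low=0.37; AND[a·b] → w = 0.3256
Weighted average = (0.1848·14.0 + 0.2035·-13.0 + 0.5005·18.0 + 0.3256·-5.2) / (0.1848 + 0.2035 + 0.5005 + 0.3256)
  = 7.2576 / 1.2144 = 5.98

5.98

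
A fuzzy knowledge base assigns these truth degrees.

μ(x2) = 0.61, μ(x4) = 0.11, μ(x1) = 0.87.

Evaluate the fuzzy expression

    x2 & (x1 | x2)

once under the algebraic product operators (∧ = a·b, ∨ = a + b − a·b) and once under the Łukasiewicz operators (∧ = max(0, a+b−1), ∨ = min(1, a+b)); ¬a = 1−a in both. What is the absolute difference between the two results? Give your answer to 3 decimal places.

0.031

Under algebraic product:
  x1 | x2 = a + b − a·b on (0.8700, 0.6100) = 0.9493
  x2 & (x1 | x2) = a·b on (0.6100, 0.9493) = 0.5791
  → value = 0.5791
Under Łukasiewicz:
  x1 | x2 = min(1, a+b) on (0.87, 0.61) = 1.00
  x2 & (x1 | x2) = max(0, a+b−1) on (0.61, 1.00) = 0.61
  → value = 0.6100
|0.5791 − 0.6100| = 0.031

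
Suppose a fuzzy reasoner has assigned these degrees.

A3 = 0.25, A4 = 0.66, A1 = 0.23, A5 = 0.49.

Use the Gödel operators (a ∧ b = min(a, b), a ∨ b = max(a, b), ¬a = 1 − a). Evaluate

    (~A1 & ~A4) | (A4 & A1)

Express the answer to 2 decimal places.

~A1 = 1 − 0.23 = 0.77
~A4 = 1 − 0.66 = 0.34
~A1 & ~A4 = min(a, b) on (0.77, 0.34) = 0.34
A4 & A1 = min(a, b) on (0.66, 0.23) = 0.23
(~A1 & ~A4) | (A4 & A1) = max(a, b) on (0.34, 0.23) = 0.34

0.34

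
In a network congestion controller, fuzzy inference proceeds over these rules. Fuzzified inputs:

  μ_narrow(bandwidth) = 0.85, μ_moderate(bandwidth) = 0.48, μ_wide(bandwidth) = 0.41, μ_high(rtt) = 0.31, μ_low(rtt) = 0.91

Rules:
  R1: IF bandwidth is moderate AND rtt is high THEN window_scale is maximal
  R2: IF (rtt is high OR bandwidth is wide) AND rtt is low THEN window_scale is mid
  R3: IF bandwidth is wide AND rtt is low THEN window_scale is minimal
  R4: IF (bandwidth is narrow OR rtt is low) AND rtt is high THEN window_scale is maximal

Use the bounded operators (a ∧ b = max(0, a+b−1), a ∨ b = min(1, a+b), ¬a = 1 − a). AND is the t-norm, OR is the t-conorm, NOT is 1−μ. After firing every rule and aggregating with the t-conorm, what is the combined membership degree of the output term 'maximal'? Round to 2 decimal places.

R1: moderate=0.48, high=0.31; AND[max(0, a+b−1)] → w = 0.00
R2: (high=0.31 OR wide=0.41) = 0.72; AND[max(0, a+b−1)] with low=0.91 → w = 0.63
R3: wide=0.41, low=0.91; AND[max(0, a+b−1)] → w = 0.32
R4: (narrow=0.85 OR low=0.91) = 1.00; AND[max(0, a+b−1)] with high=0.31 → w = 0.31
Rules with consequent 'maximal': {R1, R4} → strengths 0.00, 0.31
Aggregate via t-conorm [min(1, a+b)]: 0.31

0.31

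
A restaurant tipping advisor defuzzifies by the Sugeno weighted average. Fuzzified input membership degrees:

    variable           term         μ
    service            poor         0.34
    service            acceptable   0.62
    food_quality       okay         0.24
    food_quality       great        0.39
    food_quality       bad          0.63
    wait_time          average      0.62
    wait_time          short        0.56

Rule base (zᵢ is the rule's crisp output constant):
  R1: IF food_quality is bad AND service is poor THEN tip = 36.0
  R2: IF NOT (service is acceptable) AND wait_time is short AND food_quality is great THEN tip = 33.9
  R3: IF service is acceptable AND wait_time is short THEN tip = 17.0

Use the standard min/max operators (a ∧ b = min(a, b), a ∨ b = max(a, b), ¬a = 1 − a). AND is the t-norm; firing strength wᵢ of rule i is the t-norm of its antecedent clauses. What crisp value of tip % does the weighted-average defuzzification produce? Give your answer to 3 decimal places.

R1 (z=36.0): bad=0.63, poor=0.34; AND[min(a, b)] → w = 0.34
R2 (z=33.9): ¬acceptable=1−0.62=0.38, short=0.56, great=0.39; AND[min(a, b)] → w = 0.38
R3 (z=17.0): acceptable=0.62, short=0.56; AND[min(a, b)] → w = 0.56
Weighted average = (0.34·36.0 + 0.38·33.9 + 0.56·17.0) / (0.34 + 0.38 + 0.56)
  = 34.6420 / 1.2800 = 27.064

27.064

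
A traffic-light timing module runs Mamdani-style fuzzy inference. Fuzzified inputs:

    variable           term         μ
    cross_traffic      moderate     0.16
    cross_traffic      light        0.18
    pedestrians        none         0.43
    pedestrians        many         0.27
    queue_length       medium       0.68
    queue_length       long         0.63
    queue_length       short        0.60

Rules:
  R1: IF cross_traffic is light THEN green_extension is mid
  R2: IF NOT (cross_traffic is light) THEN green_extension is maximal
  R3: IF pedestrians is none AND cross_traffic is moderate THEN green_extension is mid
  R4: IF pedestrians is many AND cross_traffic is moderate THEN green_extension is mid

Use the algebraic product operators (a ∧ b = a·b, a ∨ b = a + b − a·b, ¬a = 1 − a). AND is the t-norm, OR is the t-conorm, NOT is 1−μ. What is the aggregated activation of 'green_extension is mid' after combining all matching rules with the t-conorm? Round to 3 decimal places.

R1: light=0.18 → w = 0.1800
R2: ¬light=1−0.18=0.82 → w = 0.8200
R3: none=0.43, moderate=0.16; AND[a·b] → w = 0.0688
R4: many=0.27, moderate=0.16; AND[a·b] → w = 0.0432
Rules with consequent 'mid': {R1, R3, R4} → strengths 0.1800, 0.0688, 0.0432
Aggregate via t-conorm [a + b − a·b]: 0.2694

0.269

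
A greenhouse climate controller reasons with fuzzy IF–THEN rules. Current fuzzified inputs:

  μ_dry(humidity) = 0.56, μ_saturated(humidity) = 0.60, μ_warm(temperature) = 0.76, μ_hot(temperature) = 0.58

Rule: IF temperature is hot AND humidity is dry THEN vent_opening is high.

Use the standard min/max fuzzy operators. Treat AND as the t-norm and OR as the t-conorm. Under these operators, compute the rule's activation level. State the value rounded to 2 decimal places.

firing strength: hot=0.58, dry=0.56; AND[min(a, b)] → w = 0.56

0.56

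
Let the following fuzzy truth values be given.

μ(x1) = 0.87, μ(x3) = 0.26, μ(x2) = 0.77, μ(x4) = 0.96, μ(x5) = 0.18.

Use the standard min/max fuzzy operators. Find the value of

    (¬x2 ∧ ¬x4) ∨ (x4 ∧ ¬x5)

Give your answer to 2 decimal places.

0.82

¬x2 = 1 − 0.77 = 0.23
¬x4 = 1 − 0.96 = 0.04
¬x2 ∧ ¬x4 = min(a, b) on (0.23, 0.04) = 0.04
¬x5 = 1 − 0.18 = 0.82
x4 ∧ ¬x5 = min(a, b) on (0.96, 0.82) = 0.82
(¬x2 ∧ ¬x4) ∨ (x4 ∧ ¬x5) = max(a, b) on (0.04, 0.82) = 0.82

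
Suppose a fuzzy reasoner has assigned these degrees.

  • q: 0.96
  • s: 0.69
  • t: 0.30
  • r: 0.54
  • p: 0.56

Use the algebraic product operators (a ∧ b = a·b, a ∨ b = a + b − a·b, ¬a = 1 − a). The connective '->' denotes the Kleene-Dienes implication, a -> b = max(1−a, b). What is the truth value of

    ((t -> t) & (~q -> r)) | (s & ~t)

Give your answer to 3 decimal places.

t -> t  [Kleene-Dienes: max(1−a, b)] with a=0.3000, b=0.3000 → 0.7000
~q = 1 − 0.9600 = 0.0400
~q -> r  [Kleene-Dienes: max(1−a, b)] with a=0.0400, b=0.5400 → 0.9600
(t -> t) & (~q -> r) = a·b on (0.7000, 0.9600) = 0.6720
~t = 1 − 0.3000 = 0.7000
s & ~t = a·b on (0.6900, 0.7000) = 0.4830
((t -> t) & (~q -> r)) | (s & ~t) = a + b − a·b on (0.6720, 0.4830) = 0.8304

0.830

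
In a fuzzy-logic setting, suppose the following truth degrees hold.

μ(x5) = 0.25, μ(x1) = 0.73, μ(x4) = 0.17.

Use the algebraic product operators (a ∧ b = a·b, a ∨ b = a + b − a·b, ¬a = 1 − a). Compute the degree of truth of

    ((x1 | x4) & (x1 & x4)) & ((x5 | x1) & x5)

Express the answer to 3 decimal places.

x1 | x4 = a + b − a·b on (0.7300, 0.1700) = 0.7759
x1 & x4 = a·b on (0.7300, 0.1700) = 0.1241
(x1 | x4) & (x1 & x4) = a·b on (0.7759, 0.1241) = 0.0963
x5 | x1 = a + b − a·b on (0.2500, 0.7300) = 0.7975
(x5 | x1) & x5 = a·b on (0.7975, 0.2500) = 0.1994
((x1 | x4) & (x1 & x4)) & ((x5 | x1) & x5) = a·b on (0.0963, 0.1994) = 0.0192

0.019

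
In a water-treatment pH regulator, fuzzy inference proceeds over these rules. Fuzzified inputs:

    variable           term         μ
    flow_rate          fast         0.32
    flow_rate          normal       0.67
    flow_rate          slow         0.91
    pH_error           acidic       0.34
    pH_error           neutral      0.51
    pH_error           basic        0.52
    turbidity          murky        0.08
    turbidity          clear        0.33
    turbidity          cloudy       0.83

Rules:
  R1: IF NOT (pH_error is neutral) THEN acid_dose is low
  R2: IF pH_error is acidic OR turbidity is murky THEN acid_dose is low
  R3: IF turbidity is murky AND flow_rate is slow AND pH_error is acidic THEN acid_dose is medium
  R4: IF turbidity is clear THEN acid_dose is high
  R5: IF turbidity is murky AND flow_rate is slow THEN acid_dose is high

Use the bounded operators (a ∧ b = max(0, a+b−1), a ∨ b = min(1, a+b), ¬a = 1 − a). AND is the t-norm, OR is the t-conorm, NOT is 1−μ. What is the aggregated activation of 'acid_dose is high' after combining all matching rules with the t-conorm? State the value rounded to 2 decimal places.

R1: ¬neutral=1−0.51=0.49 → w = 0.49
R2: acidic=0.34, murky=0.08; OR[min(1, a+b)] → w = 0.42
R3: murky=0.08, slow=0.91, acidic=0.34; AND[max(0, a+b−1)] → w = 0.00
R4: clear=0.33 → w = 0.33
R5: murky=0.08, slow=0.91; AND[max(0, a+b−1)] → w = 0.00
Rules with consequent 'high': {R4, R5} → strengths 0.33, 0.00
Aggregate via t-conorm [min(1, a+b)]: 0.33

0.33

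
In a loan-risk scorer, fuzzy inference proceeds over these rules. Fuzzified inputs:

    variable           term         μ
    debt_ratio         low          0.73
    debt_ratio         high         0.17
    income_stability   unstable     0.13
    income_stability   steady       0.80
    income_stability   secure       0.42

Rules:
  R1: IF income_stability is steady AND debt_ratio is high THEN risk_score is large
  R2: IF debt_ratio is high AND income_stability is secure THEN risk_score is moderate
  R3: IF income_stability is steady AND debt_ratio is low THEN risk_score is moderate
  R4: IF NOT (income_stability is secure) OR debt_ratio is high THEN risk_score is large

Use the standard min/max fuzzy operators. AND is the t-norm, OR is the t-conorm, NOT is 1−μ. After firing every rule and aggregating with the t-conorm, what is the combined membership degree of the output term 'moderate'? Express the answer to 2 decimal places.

0.73

R1: steady=0.80, high=0.17; AND[min(a, b)] → w = 0.17
R2: high=0.17, secure=0.42; AND[min(a, b)] → w = 0.17
R3: steady=0.80, low=0.73; AND[min(a, b)] → w = 0.73
R4: ¬secure=1−0.42=0.58, high=0.17; OR[max(a, b)] → w = 0.58
Rules with consequent 'moderate': {R2, R3} → strengths 0.17, 0.73
Aggregate via t-conorm [max(a, b)]: 0.73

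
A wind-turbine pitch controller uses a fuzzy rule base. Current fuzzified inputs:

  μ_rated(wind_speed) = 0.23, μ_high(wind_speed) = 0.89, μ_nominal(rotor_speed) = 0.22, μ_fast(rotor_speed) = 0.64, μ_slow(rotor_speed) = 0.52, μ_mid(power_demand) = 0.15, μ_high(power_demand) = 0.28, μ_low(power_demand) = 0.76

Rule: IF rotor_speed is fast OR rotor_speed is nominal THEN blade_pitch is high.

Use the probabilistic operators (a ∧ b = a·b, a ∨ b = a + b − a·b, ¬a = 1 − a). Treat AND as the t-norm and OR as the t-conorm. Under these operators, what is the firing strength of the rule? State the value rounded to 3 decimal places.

firing strength: fast=0.64, nominal=0.22; OR[a + b − a·b] → w = 0.7192

0.719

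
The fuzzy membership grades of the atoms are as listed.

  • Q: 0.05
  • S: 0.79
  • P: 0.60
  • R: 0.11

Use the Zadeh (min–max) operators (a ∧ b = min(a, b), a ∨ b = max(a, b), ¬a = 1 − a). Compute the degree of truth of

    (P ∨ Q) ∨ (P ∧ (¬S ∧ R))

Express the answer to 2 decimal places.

P ∨ Q = max(a, b) on (0.60, 0.05) = 0.60
¬S = 1 − 0.79 = 0.21
¬S ∧ R = min(a, b) on (0.21, 0.11) = 0.11
P ∧ (¬S ∧ R) = min(a, b) on (0.60, 0.11) = 0.11
(P ∨ Q) ∨ (P ∧ (¬S ∧ R)) = max(a, b) on (0.60, 0.11) = 0.60

0.60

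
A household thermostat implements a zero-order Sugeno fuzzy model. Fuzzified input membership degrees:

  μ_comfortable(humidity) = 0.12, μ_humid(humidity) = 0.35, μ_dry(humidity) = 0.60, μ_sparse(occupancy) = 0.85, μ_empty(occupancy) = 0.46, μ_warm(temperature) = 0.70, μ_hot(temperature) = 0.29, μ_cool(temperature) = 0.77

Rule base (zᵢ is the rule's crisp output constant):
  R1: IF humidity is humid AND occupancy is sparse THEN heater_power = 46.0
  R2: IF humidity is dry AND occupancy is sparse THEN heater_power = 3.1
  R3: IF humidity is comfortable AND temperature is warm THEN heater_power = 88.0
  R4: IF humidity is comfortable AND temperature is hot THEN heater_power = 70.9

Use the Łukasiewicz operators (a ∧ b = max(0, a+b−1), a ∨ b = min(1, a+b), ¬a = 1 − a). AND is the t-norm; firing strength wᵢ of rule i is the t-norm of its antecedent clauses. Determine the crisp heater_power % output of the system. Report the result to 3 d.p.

16.300

R1 (z=46.0): humid=0.35, sparse=0.85; AND[max(0, a+b−1)] → w = 0.20
R2 (z=3.1): dry=0.60, sparse=0.85; AND[max(0, a+b−1)] → w = 0.45
R3 (z=88.0): comfortable=0.12, warm=0.70; AND[max(0, a+b−1)] → w = 0.00
R4 (z=70.9): comfortable=0.12, hot=0.29; AND[max(0, a+b−1)] → w = 0.00
Weighted average = (0.20·46.0 + 0.45·3.1 + 0.00·88.0 + 0.00·70.9) / (0.20 + 0.45 + 0.00 + 0.00)
  = 10.5950 / 0.6500 = 16.300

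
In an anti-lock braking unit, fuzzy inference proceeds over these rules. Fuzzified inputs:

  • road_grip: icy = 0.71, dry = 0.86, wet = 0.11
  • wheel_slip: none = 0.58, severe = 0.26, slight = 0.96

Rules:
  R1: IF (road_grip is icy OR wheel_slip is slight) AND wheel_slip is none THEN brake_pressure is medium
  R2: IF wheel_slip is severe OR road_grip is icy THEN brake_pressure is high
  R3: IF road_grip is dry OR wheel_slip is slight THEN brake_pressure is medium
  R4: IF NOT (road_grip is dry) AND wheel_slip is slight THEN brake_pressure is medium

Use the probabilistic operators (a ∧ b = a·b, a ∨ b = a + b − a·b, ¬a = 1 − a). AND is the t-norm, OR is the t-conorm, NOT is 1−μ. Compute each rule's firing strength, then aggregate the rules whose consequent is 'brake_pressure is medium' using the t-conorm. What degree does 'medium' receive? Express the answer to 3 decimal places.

0.998

R1: (icy=0.71 OR slight=0.96) = 0.9884; AND[a·b] with none=0.58 → w = 0.5733
R2: severe=0.26, icy=0.71; OR[a + b − a·b] → w = 0.7854
R3: dry=0.86, slight=0.96; OR[a + b − a·b] → w = 0.9944
R4: ¬dry=1−0.86=0.14, slight=0.96; AND[a·b] → w = 0.1344
Rules with consequent 'medium': {R1, R3, R4} → strengths 0.5733, 0.9944, 0.1344
Aggregate via t-conorm [a + b − a·b]: 0.9979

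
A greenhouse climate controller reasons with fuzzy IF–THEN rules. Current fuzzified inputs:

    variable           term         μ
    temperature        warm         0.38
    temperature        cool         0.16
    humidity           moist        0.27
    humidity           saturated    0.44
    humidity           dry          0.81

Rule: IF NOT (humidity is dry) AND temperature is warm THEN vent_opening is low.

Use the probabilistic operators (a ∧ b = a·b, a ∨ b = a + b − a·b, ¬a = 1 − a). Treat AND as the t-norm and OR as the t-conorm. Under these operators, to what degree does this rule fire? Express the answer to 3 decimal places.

firing strength: ¬dry=1−0.81=0.19, warm=0.38; AND[a·b] → w = 0.0722

0.072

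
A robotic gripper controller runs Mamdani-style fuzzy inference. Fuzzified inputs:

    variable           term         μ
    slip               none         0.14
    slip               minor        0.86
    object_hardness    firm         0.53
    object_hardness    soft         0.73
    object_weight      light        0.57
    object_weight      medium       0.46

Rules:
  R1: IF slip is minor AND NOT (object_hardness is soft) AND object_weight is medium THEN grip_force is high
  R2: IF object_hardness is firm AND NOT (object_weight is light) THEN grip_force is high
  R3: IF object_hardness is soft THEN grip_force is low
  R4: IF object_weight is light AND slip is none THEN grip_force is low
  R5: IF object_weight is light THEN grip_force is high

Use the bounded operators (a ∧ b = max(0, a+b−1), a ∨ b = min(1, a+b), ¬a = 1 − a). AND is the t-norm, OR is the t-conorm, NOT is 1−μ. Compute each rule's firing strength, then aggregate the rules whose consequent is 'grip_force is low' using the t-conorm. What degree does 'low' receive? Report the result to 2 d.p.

0.73

R1: minor=0.86, ¬soft=1−0.73=0.27, medium=0.46; AND[max(0, a+b−1)] → w = 0.00
R2: firm=0.53, ¬light=1−0.57=0.43; AND[max(0, a+b−1)] → w = 0.00
R3: soft=0.73 → w = 0.73
R4: light=0.57, none=0.14; AND[max(0, a+b−1)] → w = 0.00
R5: light=0.57 → w = 0.57
Rules with consequent 'low': {R3, R4} → strengths 0.73, 0.00
Aggregate via t-conorm [min(1, a+b)]: 0.73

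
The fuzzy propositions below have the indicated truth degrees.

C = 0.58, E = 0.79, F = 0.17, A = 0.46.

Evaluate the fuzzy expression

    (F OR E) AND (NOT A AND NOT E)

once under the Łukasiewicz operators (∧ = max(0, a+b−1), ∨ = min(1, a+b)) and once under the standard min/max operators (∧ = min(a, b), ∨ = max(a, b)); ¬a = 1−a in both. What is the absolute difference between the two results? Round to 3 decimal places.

0.210

Under Łukasiewicz:
  F OR E = min(1, a+b) on (0.17, 0.79) = 0.96
  NOT A = 1 − 0.46 = 0.54
  NOT E = 1 − 0.79 = 0.21
  NOT A AND NOT E = max(0, a+b−1) on (0.54, 0.21) = 0.00
  (F OR E) AND (NOT A AND NOT E) = max(0, a+b−1) on (0.96, 0.00) = 0.00
  → value = 0.0000
Under standard min/max:
  F OR E = max(a, b) on (0.17, 0.79) = 0.79
  NOT A = 1 − 0.46 = 0.54
  NOT E = 1 − 0.79 = 0.21
  NOT A AND NOT E = min(a, b) on (0.54, 0.21) = 0.21
  (F OR E) AND (NOT A AND NOT E) = min(a, b) on (0.79, 0.21) = 0.21
  → value = 0.2100
|0.0000 − 0.2100| = 0.210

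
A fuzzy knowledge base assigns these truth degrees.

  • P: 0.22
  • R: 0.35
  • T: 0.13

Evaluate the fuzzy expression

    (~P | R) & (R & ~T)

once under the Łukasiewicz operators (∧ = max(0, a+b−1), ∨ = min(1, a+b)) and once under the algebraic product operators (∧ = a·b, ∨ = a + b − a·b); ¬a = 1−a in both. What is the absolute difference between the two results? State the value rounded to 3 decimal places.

Under Łukasiewicz:
  ~P = 1 − 0.22 = 0.78
  ~P | R = min(1, a+b) on (0.78, 0.35) = 1.00
  ~T = 1 − 0.13 = 0.87
  R & ~T = max(0, a+b−1) on (0.35, 0.87) = 0.22
  (~P | R) & (R & ~T) = max(0, a+b−1) on (1.00, 0.22) = 0.22
  → value = 0.2200
Under algebraic product:
  ~P = 1 − 0.2200 = 0.7800
  ~P | R = a + b − a·b on (0.7800, 0.3500) = 0.8570
  ~T = 1 − 0.1300 = 0.8700
  R & ~T = a·b on (0.3500, 0.8700) = 0.3045
  (~P | R) & (R & ~T) = a·b on (0.8570, 0.3045) = 0.2610
  → value = 0.2610
|0.2200 − 0.2610| = 0.041

0.041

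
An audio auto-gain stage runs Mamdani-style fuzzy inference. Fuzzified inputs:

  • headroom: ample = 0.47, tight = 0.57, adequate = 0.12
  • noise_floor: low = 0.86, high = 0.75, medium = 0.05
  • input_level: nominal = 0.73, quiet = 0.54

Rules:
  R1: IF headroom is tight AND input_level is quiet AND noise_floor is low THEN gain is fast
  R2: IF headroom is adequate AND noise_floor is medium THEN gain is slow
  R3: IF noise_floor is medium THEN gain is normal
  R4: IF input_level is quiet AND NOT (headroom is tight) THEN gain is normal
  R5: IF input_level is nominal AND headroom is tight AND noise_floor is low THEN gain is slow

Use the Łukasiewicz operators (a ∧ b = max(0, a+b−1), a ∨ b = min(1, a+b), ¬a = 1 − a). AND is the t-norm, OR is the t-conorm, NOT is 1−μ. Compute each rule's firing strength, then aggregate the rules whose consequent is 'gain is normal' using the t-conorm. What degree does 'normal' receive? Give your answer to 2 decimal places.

R1: tight=0.57, quiet=0.54, low=0.86; AND[max(0, a+b−1)] → w = 0.00
R2: adequate=0.12, medium=0.05; AND[max(0, a+b−1)] → w = 0.00
R3: medium=0.05 → w = 0.05
R4: quiet=0.54, ¬tight=1−0.57=0.43; AND[max(0, a+b−1)] → w = 0.00
R5: nominal=0.73, tight=0.57, low=0.86; AND[max(0, a+b−1)] → w = 0.16
Rules with consequent 'normal': {R3, R4} → strengths 0.05, 0.00
Aggregate via t-conorm [min(1, a+b)]: 0.05

0.05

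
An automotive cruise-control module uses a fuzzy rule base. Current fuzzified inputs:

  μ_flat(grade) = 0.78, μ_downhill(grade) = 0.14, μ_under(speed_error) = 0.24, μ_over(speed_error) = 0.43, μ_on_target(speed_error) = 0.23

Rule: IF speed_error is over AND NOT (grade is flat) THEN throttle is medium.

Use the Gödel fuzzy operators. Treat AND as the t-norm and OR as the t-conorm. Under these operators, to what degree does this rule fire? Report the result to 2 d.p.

firing strength: over=0.43, ¬flat=1−0.78=0.22; AND[min(a, b)] → w = 0.22

0.22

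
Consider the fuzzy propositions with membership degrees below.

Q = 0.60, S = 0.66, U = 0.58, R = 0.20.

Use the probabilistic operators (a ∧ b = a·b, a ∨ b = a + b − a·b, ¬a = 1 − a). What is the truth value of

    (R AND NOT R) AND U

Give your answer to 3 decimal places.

NOT R = 1 − 0.2000 = 0.8000
R AND NOT R = a·b on (0.2000, 0.8000) = 0.1600
(R AND NOT R) AND U = a·b on (0.1600, 0.5800) = 0.0928

0.093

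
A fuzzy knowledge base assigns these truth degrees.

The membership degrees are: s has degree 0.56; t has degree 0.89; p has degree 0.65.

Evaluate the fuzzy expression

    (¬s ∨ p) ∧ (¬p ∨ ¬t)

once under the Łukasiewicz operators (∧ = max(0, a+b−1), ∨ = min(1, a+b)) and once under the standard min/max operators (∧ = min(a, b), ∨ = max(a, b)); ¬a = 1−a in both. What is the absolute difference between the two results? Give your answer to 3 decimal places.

0.110

Under Łukasiewicz:
  ¬s = 1 − 0.56 = 0.44
  ¬s ∨ p = min(1, a+b) on (0.44, 0.65) = 1.00
  ¬p = 1 − 0.65 = 0.35
  ¬t = 1 − 0.89 = 0.11
  ¬p ∨ ¬t = min(1, a+b) on (0.35, 0.11) = 0.46
  (¬s ∨ p) ∧ (¬p ∨ ¬t) = max(0, a+b−1) on (1.00, 0.46) = 0.46
  → value = 0.4600
Under standard min/max:
  ¬s = 1 − 0.56 = 0.44
  ¬s ∨ p = max(a, b) on (0.44, 0.65) = 0.65
  ¬p = 1 − 0.65 = 0.35
  ¬t = 1 − 0.89 = 0.11
  ¬p ∨ ¬t = max(a, b) on (0.35, 0.11) = 0.35
  (¬s ∨ p) ∧ (¬p ∨ ¬t) = min(a, b) on (0.65, 0.35) = 0.35
  → value = 0.3500
|0.4600 − 0.3500| = 0.110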